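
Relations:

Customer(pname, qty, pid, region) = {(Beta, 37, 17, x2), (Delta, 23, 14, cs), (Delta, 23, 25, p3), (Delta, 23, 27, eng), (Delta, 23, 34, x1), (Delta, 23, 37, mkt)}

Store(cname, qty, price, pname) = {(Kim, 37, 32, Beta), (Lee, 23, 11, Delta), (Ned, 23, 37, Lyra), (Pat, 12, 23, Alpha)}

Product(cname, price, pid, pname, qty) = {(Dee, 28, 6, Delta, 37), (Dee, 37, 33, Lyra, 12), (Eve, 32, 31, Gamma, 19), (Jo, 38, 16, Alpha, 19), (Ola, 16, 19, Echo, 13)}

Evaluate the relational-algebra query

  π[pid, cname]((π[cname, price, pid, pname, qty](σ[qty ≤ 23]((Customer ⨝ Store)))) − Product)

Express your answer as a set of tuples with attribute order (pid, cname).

{(14, Lee), (25, Lee), (27, Lee), (34, Lee), (37, Lee)}

Joining Customer and Store on pname, qty yields {(Beta, 37, 17, x2, Kim, 32), (Delta, 23, 14, cs, Lee, 11), (Delta, 23, 25, p3, Lee, 11), (Delta, 23, 27, eng, Lee, 11), (Delta, 23, 34, x1, Lee, 11), (Delta, 23, 37, mkt, Lee, 11)}.
Apply σ_{qty ≤ 23}; surviving tuples: {(Delta, 23, 14, cs, Lee, 11), (Delta, 23, 25, p3, Lee, 11), (Delta, 23, 27, eng, Lee, 11), (Delta, 23, 34, x1, Lee, 11), (Delta, 23, 37, mkt, Lee, 11)}
π_{cname, price, pid, pname, qty} gives {(Lee, 11, 14, Delta, 23), (Lee, 11, 25, Delta, 23), (Lee, 11, 27, Delta, 23), (Lee, 11, 34, Delta, 23), (Lee, 11, 37, Delta, 23)}.
Taking the difference: {(Lee, 11, 14, Delta, 23), (Lee, 11, 25, Delta, 23), (Lee, 11, 27, Delta, 23), (Lee, 11, 34, Delta, 23), (Lee, 11, 37, Delta, 23)}
π_{pid, cname} gives {(14, Lee), (25, Lee), (27, Lee), (34, Lee), (37, Lee)}.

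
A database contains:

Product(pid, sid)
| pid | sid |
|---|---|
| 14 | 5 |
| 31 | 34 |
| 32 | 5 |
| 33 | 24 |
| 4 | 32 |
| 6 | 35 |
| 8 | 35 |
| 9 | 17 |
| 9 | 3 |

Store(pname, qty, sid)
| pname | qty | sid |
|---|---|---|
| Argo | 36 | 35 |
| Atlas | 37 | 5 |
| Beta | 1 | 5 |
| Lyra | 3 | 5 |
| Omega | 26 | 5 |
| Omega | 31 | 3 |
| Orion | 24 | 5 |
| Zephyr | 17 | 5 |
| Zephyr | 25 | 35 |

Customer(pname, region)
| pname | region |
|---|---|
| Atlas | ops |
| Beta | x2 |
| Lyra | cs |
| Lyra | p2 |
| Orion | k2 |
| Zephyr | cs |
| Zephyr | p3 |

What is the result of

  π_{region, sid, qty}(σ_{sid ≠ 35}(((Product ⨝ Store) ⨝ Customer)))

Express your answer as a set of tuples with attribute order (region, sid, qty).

{(cs, 5, 17), (cs, 5, 3), (k2, 5, 24), (ops, 5, 37), (p2, 5, 3), (p3, 5, 17), (x2, 5, 1)}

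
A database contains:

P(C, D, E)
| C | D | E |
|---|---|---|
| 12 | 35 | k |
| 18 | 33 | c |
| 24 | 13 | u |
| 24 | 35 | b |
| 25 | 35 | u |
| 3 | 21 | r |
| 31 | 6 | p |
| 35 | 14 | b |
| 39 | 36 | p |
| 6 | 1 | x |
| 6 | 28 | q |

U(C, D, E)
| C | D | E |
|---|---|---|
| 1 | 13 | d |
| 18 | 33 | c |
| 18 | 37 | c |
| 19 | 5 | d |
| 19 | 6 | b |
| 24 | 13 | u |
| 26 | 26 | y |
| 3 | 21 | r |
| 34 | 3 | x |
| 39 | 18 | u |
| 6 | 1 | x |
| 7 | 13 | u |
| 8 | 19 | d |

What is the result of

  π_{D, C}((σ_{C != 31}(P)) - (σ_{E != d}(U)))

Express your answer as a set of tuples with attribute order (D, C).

Apply σ_{C != 31}; surviving tuples: {(12, 35, k), (18, 33, c), (24, 13, u), (24, 35, b), (25, 35, u), (3, 21, r), (35, 14, b), (39, 36, p), (6, 1, x), (6, 28, q)}
Apply σ_{E != d}; surviving tuples: {(18, 33, c), (18, 37, c), (19, 6, b), (24, 13, u), (26, 26, y), (3, 21, r), (34, 3, x), (39, 18, u), (6, 1, x), (7, 13, u)}
Set difference of the two operands is {(12, 35, k), (24, 35, b), (25, 35, u), (35, 14, b), (39, 36, p), (6, 28, q)}.
π[D, C]: project onto (D, C) → {(14, 35), (28, 6), (35, 12), (35, 24), (35, 25), (36, 39)}

{(14, 35), (28, 6), (35, 12), (35, 24), (35, 25), (36, 39)}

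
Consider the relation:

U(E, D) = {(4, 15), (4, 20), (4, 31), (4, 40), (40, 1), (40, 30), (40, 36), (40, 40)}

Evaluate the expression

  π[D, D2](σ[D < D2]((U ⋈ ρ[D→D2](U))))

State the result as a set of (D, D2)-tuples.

ρ[D→D2]: schema becomes (E, D2); tuples unchanged.
Natural join on E: {(4, 15, 15), (4, 15, 20), (4, 15, 31), (4, 15, 40), (4, 20, 15), (4, 20, 20), (4, 20, 31), (4, 20, 40), (4, 31, 15), (4, 31, 20), (4, 31, 31), (4, 31, 40), (4, 40, 15), (4, 40, 20), (4, 40, 31), (4, 40, 40), (40, 1, 1), (40, 1, 30), (40, 1, 36), (40, 1, 40), (40, 30, 1), (40, 30, 30), (40, 30, 36), (40, 30, 40), (40, 36, 1), (40, 36, 30), (40, 36, 36), (40, 36, 40), (40, 40, 1), (40, 40, 30), (40, 40, 36), (40, 40, 40)}
Selection D < D2: {(4, 15, 20), (4, 15, 31), (4, 15, 40), (4, 20, 31), (4, 20, 40), (4, 31, 40), (40, 1, 30), (40, 1, 36), (40, 1, 40), (40, 30, 36), (40, 30, 40), (40, 36, 40)}
Keep only column(s) D, D2: {(1, 30), (1, 36), (1, 40), (15, 20), (15, 31), (15, 40), (20, 31), (20, 40), (30, 36), (30, 40), (31, 40), (36, 40)}

{(1, 30), (1, 36), (1, 40), (15, 20), (15, 31), (15, 40), (20, 31), (20, 40), (30, 36), (30, 40), (31, 40), (36, 40)}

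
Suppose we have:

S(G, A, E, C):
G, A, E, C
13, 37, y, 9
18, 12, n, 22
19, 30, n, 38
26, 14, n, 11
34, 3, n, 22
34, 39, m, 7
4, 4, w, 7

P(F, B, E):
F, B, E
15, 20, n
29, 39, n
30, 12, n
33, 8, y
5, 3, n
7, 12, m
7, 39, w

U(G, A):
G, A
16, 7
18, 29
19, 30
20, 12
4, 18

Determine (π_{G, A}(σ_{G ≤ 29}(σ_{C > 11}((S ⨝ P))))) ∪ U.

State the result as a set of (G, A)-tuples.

Joining S and P on E yields {(13, 37, y, 9, 33, 8), (18, 12, n, 22, 15, 20), (18, 12, n, 22, 29, 39), (18, 12, n, 22, 30, 12), (18, 12, n, 22, 5, 3), (19, 30, n, 38, 15, 20), (19, 30, n, 38, 29, 39), (19, 30, n, 38, 30, 12), (19, 30, n, 38, 5, 3), (26, 14, n, 11, 15, 20), (26, 14, n, 11, 29, 39), (26, 14, n, 11, 30, 12), (26, 14, n, 11, 5, 3), (34, 3, n, 22, 15, 20), (34, 3, n, 22, 29, 39), (34, 3, n, 22, 30, 12), (34, 3, n, 22, 5, 3), (34, 39, m, 7, 7, 12), (4, 4, w, 7, 7, 39)}.
Apply σ_{C > 11}; surviving tuples: {(18, 12, n, 22, 15, 20), (18, 12, n, 22, 29, 39), (18, 12, n, 22, 30, 12), (18, 12, n, 22, 5, 3), (19, 30, n, 38, 15, 20), (19, 30, n, 38, 29, 39), (19, 30, n, 38, 30, 12), (19, 30, n, 38, 5, 3), (34, 3, n, 22, 15, 20), (34, 3, n, 22, 29, 39), (34, 3, n, 22, 30, 12), (34, 3, n, 22, 5, 3)}
Apply σ_{G ≤ 29}; surviving tuples: {(18, 12, n, 22, 15, 20), (18, 12, n, 22, 29, 39), (18, 12, n, 22, 30, 12), (18, 12, n, 22, 5, 3), (19, 30, n, 38, 15, 20), (19, 30, n, 38, 29, 39), (19, 30, n, 38, 30, 12), (19, 30, n, 38, 5, 3)}
Projecting to G, A (6 duplicate(s) eliminated): {(18, 12), (19, 30)}
Union: {(18, 12), (19, 30)} with {(16, 7), (18, 29), (19, 30), (20, 12), (4, 18)} → {(16, 7), (18, 12), (18, 29), (19, 30), (20, 12), (4, 18)}

{(16, 7), (18, 12), (18, 29), (19, 30), (20, 12), (4, 18)}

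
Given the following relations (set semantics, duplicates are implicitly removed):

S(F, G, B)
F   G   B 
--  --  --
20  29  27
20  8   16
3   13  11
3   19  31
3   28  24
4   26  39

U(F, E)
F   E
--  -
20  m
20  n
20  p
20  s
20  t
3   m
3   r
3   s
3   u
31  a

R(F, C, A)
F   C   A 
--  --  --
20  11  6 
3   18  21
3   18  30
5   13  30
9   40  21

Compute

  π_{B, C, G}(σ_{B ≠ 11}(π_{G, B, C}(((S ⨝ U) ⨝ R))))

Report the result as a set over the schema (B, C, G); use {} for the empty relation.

Natural join on F: {(20, 29, 27, m), (20, 29, 27, n), (20, 29, 27, p), (20, 29, 27, s), (20, 29, 27, t), (20, 8, 16, m), (20, 8, 16, n), (20, 8, 16, p), (20, 8, 16, s), (20, 8, 16, t), (3, 13, 11, m), (3, 13, 11, r), (3, 13, 11, s), (3, 13, 11, u), (3, 19, 31, m), (3, 19, 31, r), (3, 19, 31, s), (3, 19, 31, u), (3, 28, 24, m), (3, 28, 24, r), (3, 28, 24, s), (3, 28, 24, u)}
Natural join on F: {(20, 29, 27, m, 11, 6), (20, 29, 27, n, 11, 6), (20, 29, 27, p, 11, 6), (20, 29, 27, s, 11, 6), (20, 29, 27, t, 11, 6), (20, 8, 16, m, 11, 6), (20, 8, 16, n, 11, 6), (20, 8, 16, p, 11, 6), (20, 8, 16, s, 11, 6), (20, 8, 16, t, 11, 6), (3, 13, 11, m, 18, 21), (3, 13, 11, m, 18, 30), (3, 13, 11, r, 18, 21), (3, 13, 11, r, 18, 30), (3, 13, 11, s, 18, 21), (3, 13, 11, s, 18, 30), (3, 13, 11, u, 18, 21), (3, 13, 11, u, 18, 30), (3, 19, 31, m, 18, 21), (3, 19, 31, m, 18, 30), (3, 19, 31, r, 18, 21), (3, 19, 31, r, 18, 30), (3, 19, 31, s, 18, 21), (3, 19, 31, s, 18, 30), (3, 19, 31, u, 18, 21), (3, 19, 31, u, 18, 30), (3, 28, 24, m, 18, 21), (3, 28, 24, m, 18, 30), (3, 28, 24, r, 18, 21), (3, 28, 24, r, 18, 30), (3, 28, 24, s, 18, 21), (3, 28, 24, s, 18, 30), (3, 28, 24, u, 18, 21), (3, 28, 24, u, 18, 30)}
π_{G, B, C} gives {(13, 11, 18), (19, 31, 18), (28, 24, 18), (29, 27, 11), (8, 16, 11)} (29 duplicate(s) eliminated).
Apply σ_{B ≠ 11}; surviving tuples: {(19, 31, 18), (28, 24, 18), (29, 27, 11), (8, 16, 11)}
π_{B, C, G} gives {(16, 11, 8), (24, 18, 28), (27, 11, 29), (31, 18, 19)}.

{(16, 11, 8), (24, 18, 28), (27, 11, 29), (31, 18, 19)}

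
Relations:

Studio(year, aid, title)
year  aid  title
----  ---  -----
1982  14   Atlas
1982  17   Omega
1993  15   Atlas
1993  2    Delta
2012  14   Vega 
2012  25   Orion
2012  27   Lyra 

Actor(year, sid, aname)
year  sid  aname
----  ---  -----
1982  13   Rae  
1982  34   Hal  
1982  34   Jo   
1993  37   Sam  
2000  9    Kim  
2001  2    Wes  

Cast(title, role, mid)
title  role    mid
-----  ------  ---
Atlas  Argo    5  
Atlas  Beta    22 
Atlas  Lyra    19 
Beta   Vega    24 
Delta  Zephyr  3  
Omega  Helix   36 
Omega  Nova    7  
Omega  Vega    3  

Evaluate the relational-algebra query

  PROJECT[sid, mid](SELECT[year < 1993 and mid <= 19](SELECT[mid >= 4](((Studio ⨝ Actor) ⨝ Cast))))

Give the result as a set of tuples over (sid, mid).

{(13, 19), (13, 5), (13, 7), (34, 19), (34, 5), (34, 7)}

Natural join on year: {(1982, 14, Atlas, 13, Rae), (1982, 14, Atlas, 34, Hal), (1982, 14, Atlas, 34, Jo), (1982, 17, Omega, 13, Rae), (1982, 17, Omega, 34, Hal), (1982, 17, Omega, 34, Jo), (1993, 15, Atlas, 37, Sam), (1993, 2, Delta, 37, Sam)}
Natural join on title: {(1982, 14, Atlas, 13, Rae, Argo, 5), (1982, 14, Atlas, 13, Rae, Beta, 22), (1982, 14, Atlas, 13, Rae, Lyra, 19), (1982, 14, Atlas, 34, Hal, Argo, 5), (1982, 14, Atlas, 34, Hal, Beta, 22), (1982, 14, Atlas, 34, Hal, Lyra, 19), (1982, 14, Atlas, 34, Jo, Argo, 5), (1982, 14, Atlas, 34, Jo, Beta, 22), (1982, 14, Atlas, 34, Jo, Lyra, 19), (1982, 17, Omega, 13, Rae, Helix, 36), (1982, 17, Omega, 13, Rae, Nova, 7), (1982, 17, Omega, 13, Rae, Vega, 3), (1982, 17, Omega, 34, Hal, Helix, 36), (1982, 17, Omega, 34, Hal, Nova, 7), (1982, 17, Omega, 34, Hal, Vega, 3), (1982, 17, Omega, 34, Jo, Helix, 36), (1982, 17, Omega, 34, Jo, Nova, 7), (1982, 17, Omega, 34, Jo, Vega, 3), (1993, 15, Atlas, 37, Sam, Argo, 5), (1993, 15, Atlas, 37, Sam, Beta, 22), (1993, 15, Atlas, 37, Sam, Lyra, 19), (1993, 2, Delta, 37, Sam, Zephyr, 3)}
Apply σ_{mid >= 4}; surviving tuples: {(1982, 14, Atlas, 13, Rae, Argo, 5), (1982, 14, Atlas, 13, Rae, Beta, 22), (1982, 14, Atlas, 13, Rae, Lyra, 19), (1982, 14, Atlas, 34, Hal, Argo, 5), (1982, 14, Atlas, 34, Hal, Beta, 22), (1982, 14, Atlas, 34, Hal, Lyra, 19), (1982, 14, Atlas, 34, Jo, Argo, 5), (1982, 14, Atlas, 34, Jo, Beta, 22), (1982, 14, Atlas, 34, Jo, Lyra, 19), (1982, 17, Omega, 13, Rae, Helix, 36), (1982, 17, Omega, 13, Rae, Nova, 7), (1982, 17, Omega, 34, Hal, Helix, 36), (1982, 17, Omega, 34, Hal, Nova, 7), (1982, 17, Omega, 34, Jo, Helix, 36), (1982, 17, Omega, 34, Jo, Nova, 7), (1993, 15, Atlas, 37, Sam, Argo, 5), (1993, 15, Atlas, 37, Sam, Beta, 22), (1993, 15, Atlas, 37, Sam, Lyra, 19)}
Apply σ_{year < 1993 and mid <= 19}; surviving tuples: {(1982, 14, Atlas, 13, Rae, Argo, 5), (1982, 14, Atlas, 13, Rae, Lyra, 19), (1982, 14, Atlas, 34, Hal, Argo, 5), (1982, 14, Atlas, 34, Hal, Lyra, 19), (1982, 14, Atlas, 34, Jo, Argo, 5), (1982, 14, Atlas, 34, Jo, Lyra, 19), (1982, 17, Omega, 13, Rae, Nova, 7), (1982, 17, Omega, 34, Hal, Nova, 7), (1982, 17, Omega, 34, Jo, Nova, 7)}
π[sid, mid]: project onto (sid, mid) (3 duplicate(s) eliminated) → {(13, 19), (13, 5), (13, 7), (34, 19), (34, 5), (34, 7)}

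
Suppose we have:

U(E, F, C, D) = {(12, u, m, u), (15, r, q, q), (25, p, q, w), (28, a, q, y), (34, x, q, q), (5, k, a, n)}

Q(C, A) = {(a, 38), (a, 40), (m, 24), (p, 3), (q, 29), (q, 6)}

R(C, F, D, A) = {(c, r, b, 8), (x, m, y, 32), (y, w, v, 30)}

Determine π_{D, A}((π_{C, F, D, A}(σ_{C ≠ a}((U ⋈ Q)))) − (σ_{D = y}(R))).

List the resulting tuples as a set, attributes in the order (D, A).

U ⋈ Q (natural join on C): {(12, u, m, u, 24), (15, r, q, q, 29), (15, r, q, q, 6), (25, p, q, w, 29), (25, p, q, w, 6), (28, a, q, y, 29), (28, a, q, y, 6), (34, x, q, q, 29), (34, x, q, q, 6), (5, k, a, n, 38), (5, k, a, n, 40)}
Filtering on C ≠ a leaves {(12, u, m, u, 24), (15, r, q, q, 29), (15, r, q, q, 6), (25, p, q, w, 29), (25, p, q, w, 6), (28, a, q, y, 29), (28, a, q, y, 6), (34, x, q, q, 29), (34, x, q, q, 6)}.
Keep only column(s) C, F, D, A: {(m, u, u, 24), (q, a, y, 29), (q, a, y, 6), (q, p, w, 29), (q, p, w, 6), (q, r, q, 29), (q, r, q, 6), (q, x, q, 29), (q, x, q, 6)}
Filtering on D = y leaves {(x, m, y, 32)}.
Set difference of the two operands is {(m, u, u, 24), (q, a, y, 29), (q, a, y, 6), (q, p, w, 29), (q, p, w, 6), (q, r, q, 29), (q, r, q, 6), (q, x, q, 29), (q, x, q, 6)}.
Keep only column(s) D, A (2 duplicate(s) eliminated): {(q, 29), (q, 6), (u, 24), (w, 29), (w, 6), (y, 29), (y, 6)}

{(q, 29), (q, 6), (u, 24), (w, 29), (w, 6), (y, 29), (y, 6)}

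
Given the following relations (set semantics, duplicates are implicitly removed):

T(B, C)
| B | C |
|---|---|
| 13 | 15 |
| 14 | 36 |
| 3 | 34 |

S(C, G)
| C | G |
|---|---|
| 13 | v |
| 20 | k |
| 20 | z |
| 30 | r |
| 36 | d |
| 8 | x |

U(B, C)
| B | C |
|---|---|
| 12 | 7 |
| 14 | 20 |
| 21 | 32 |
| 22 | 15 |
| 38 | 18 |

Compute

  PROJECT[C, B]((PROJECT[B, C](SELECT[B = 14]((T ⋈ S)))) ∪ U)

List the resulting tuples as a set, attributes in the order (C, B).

{(15, 22), (18, 38), (20, 14), (32, 21), (36, 14), (7, 12)}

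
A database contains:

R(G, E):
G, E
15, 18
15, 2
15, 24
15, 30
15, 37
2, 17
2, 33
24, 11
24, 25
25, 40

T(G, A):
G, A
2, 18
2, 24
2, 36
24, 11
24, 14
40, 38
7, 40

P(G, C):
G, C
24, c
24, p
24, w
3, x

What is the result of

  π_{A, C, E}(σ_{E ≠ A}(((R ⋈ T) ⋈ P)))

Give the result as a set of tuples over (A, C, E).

{(11, c, 25), (11, p, 25), (11, w, 25), (14, c, 11), (14, c, 25), (14, p, 11), (14, p, 25), (14, w, 11), (14, w, 25)}

R ⋈ T (natural join on G): {(2, 17, 18), (2, 17, 24), (2, 17, 36), (2, 33, 18), (2, 33, 24), (2, 33, 36), (24, 11, 11), (24, 11, 14), (24, 25, 11), (24, 25, 14)}
(R ⋈ T) ⋈ P (natural join on G): {(24, 11, 11, c), (24, 11, 11, p), (24, 11, 11, w), (24, 11, 14, c), (24, 11, 14, p), (24, 11, 14, w), (24, 25, 11, c), (24, 25, 11, p), (24, 25, 11, w), (24, 25, 14, c), (24, 25, 14, p), (24, 25, 14, w)}
Apply σ_{E ≠ A}; surviving tuples: {(24, 11, 14, c), (24, 11, 14, p), (24, 11, 14, w), (24, 25, 11, c), (24, 25, 11, p), (24, 25, 11, w), (24, 25, 14, c), (24, 25, 14, p), (24, 25, 14, w)}
Projecting to A, C, E: {(11, c, 25), (11, p, 25), (11, w, 25), (14, c, 11), (14, c, 25), (14, p, 11), (14, p, 25), (14, w, 11), (14, w, 25)}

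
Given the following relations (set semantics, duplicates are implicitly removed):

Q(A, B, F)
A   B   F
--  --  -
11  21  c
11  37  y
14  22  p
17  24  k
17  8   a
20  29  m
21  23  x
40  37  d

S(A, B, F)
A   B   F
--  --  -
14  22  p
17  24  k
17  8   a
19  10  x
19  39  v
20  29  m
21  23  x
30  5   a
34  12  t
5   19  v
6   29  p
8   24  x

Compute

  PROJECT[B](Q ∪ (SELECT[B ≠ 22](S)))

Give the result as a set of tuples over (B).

{10, 12, 19, 21, 22, 23, 24, 29, 37, 39, 5, 8}

Selection B ≠ 22: {(17, 24, k), (17, 8, a), (19, 10, x), (19, 39, v), (20, 29, m), (21, 23, x), (30, 5, a), (34, 12, t), (5, 19, v), (6, 29, p), (8, 24, x)}
Set union of the two operands is {(11, 21, c), (11, 37, y), (14, 22, p), (17, 24, k), (17, 8, a), (19, 10, x), (19, 39, v), (20, 29, m), (21, 23, x), (30, 5, a), (34, 12, t), (40, 37, d), (5, 19, v), (6, 29, p), (8, 24, x)}.
Projecting to B (3 duplicate(s) eliminated): {10, 12, 19, 21, 22, 23, 24, 29, 37, 39, 5, 8}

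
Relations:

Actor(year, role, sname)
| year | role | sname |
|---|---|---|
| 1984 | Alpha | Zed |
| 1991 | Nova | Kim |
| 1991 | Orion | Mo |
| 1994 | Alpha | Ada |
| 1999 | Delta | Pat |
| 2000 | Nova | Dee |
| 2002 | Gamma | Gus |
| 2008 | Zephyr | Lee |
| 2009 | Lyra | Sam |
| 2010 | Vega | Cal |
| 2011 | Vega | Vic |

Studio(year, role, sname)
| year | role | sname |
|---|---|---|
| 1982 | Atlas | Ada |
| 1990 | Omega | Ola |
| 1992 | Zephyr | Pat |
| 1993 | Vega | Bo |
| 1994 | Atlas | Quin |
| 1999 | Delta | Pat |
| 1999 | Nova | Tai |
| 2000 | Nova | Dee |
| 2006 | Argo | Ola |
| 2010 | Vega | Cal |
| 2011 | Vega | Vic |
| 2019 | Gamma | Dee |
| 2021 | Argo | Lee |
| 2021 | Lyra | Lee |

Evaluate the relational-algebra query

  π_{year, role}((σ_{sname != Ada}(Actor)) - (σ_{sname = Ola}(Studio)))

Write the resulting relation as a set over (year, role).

{(1984, Alpha), (1991, Nova), (1991, Orion), (1999, Delta), (2000, Nova), (2002, Gamma), (2008, Zephyr), (2009, Lyra), (2010, Vega), (2011, Vega)}

σ[sname != Ada]: keep tuples satisfying sname != Ada → {(1984, Alpha, Zed), (1991, Nova, Kim), (1991, Orion, Mo), (1999, Delta, Pat), (2000, Nova, Dee), (2002, Gamma, Gus), (2008, Zephyr, Lee), (2009, Lyra, Sam), (2010, Vega, Cal), (2011, Vega, Vic)}
σ[sname = Ola]: keep tuples satisfying sname = Ola → {(1990, Omega, Ola), (2006, Argo, Ola)}
Difference: {(1984, Alpha, Zed), (1991, Nova, Kim), (1991, Orion, Mo), (1999, Delta, Pat), (2000, Nova, Dee), (2002, Gamma, Gus), (2008, Zephyr, Lee), (2009, Lyra, Sam), (2010, Vega, Cal), (2011, Vega, Vic)} with {(1990, Omega, Ola), (2006, Argo, Ola)} → {(1984, Alpha, Zed), (1991, Nova, Kim), (1991, Orion, Mo), (1999, Delta, Pat), (2000, Nova, Dee), (2002, Gamma, Gus), (2008, Zephyr, Lee), (2009, Lyra, Sam), (2010, Vega, Cal), (2011, Vega, Vic)}
Keep only column(s) year, role: {(1984, Alpha), (1991, Nova), (1991, Orion), (1999, Delta), (2000, Nova), (2002, Gamma), (2008, Zephyr), (2009, Lyra), (2010, Vega), (2011, Vega)}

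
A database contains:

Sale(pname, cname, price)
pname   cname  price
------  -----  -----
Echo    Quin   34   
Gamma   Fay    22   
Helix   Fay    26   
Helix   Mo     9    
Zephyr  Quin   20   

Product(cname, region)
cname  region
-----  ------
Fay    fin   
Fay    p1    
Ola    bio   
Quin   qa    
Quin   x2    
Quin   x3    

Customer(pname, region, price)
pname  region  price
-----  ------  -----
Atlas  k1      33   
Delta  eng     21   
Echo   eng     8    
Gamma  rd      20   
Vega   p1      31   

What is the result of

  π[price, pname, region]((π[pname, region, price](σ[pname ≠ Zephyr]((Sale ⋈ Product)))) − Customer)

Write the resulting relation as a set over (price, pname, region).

Joining Sale and Product on cname yields {(Echo, Quin, 34, qa), (Echo, Quin, 34, x2), (Echo, Quin, 34, x3), (Gamma, Fay, 22, fin), (Gamma, Fay, 22, p1), (Helix, Fay, 26, fin), (Helix, Fay, 26, p1), (Zephyr, Quin, 20, qa), (Zephyr, Quin, 20, x2), (Zephyr, Quin, 20, x3)}.
Selection pname ≠ Zephyr: {(Echo, Quin, 34, qa), (Echo, Quin, 34, x2), (Echo, Quin, 34, x3), (Gamma, Fay, 22, fin), (Gamma, Fay, 22, p1), (Helix, Fay, 26, fin), (Helix, Fay, 26, p1)}
Projecting to pname, region, price: {(Echo, qa, 34), (Echo, x2, 34), (Echo, x3, 34), (Gamma, fin, 22), (Gamma, p1, 22), (Helix, fin, 26), (Helix, p1, 26)}
Taking the difference: {(Echo, qa, 34), (Echo, x2, 34), (Echo, x3, 34), (Gamma, fin, 22), (Gamma, p1, 22), (Helix, fin, 26), (Helix, p1, 26)}
Projecting to price, pname, region: {(22, Gamma, fin), (22, Gamma, p1), (26, Helix, fin), (26, Helix, p1), (34, Echo, qa), (34, Echo, x2), (34, Echo, x3)}

{(22, Gamma, fin), (22, Gamma, p1), (26, Helix, fin), (26, Helix, p1), (34, Echo, qa), (34, Echo, x2), (34, Echo, x3)}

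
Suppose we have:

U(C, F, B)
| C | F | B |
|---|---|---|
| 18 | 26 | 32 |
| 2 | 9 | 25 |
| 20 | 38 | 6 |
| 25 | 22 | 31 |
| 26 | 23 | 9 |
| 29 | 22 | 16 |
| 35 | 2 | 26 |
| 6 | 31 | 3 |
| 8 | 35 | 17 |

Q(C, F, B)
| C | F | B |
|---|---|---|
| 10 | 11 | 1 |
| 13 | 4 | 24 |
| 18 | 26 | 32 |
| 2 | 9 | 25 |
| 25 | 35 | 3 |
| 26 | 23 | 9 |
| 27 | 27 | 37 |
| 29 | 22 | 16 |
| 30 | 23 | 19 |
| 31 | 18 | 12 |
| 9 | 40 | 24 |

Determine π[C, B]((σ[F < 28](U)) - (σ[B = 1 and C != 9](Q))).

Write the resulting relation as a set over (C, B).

{(18, 32), (2, 25), (25, 31), (26, 9), (29, 16), (35, 26)}

Apply σ_{F < 28}; surviving tuples: {(18, 26, 32), (2, 9, 25), (25, 22, 31), (26, 23, 9), (29, 22, 16), (35, 2, 26)}
Apply σ_{B = 1 and C != 9}; surviving tuples: {(10, 11, 1)}
Taking the difference: {(18, 26, 32), (2, 9, 25), (25, 22, 31), (26, 23, 9), (29, 22, 16), (35, 2, 26)}
Keep only column(s) C, B: {(18, 32), (2, 25), (25, 31), (26, 9), (29, 16), (35, 26)}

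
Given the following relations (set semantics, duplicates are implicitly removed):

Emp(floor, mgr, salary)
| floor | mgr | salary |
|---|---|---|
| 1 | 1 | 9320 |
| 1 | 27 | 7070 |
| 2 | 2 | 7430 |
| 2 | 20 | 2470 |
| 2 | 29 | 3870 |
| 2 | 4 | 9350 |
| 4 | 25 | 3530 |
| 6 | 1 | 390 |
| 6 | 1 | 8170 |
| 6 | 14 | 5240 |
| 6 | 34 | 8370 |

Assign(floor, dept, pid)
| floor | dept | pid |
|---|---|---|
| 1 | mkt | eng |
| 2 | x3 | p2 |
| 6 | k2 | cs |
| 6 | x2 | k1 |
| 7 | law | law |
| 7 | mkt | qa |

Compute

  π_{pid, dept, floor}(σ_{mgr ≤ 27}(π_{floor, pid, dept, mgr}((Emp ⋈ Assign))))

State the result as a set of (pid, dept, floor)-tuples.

Joining Emp and Assign on floor yields {(1, 1, 9320, mkt, eng), (1, 27, 7070, mkt, eng), (2, 2, 7430, x3, p2), (2, 20, 2470, x3, p2), (2, 29, 3870, x3, p2), (2, 4, 9350, x3, p2), (6, 1, 390, k2, cs), (6, 1, 390, x2, k1), (6, 1, 8170, k2, cs), (6, 1, 8170, x2, k1), (6, 14, 5240, k2, cs), (6, 14, 5240, x2, k1), (6, 34, 8370, k2, cs), (6, 34, 8370, x2, k1)}.
π_{floor, pid, dept, mgr} gives {(1, eng, mkt, 1), (1, eng, mkt, 27), (2, p2, x3, 2), (2, p2, x3, 20), (2, p2, x3, 29), (2, p2, x3, 4), (6, cs, k2, 1), (6, cs, k2, 14), (6, cs, k2, 34), (6, k1, x2, 1), (6, k1, x2, 14), (6, k1, x2, 34)} (2 duplicate(s) eliminated).
σ[mgr ≤ 27]: keep tuples satisfying mgr ≤ 27 → {(1, eng, mkt, 1), (1, eng, mkt, 27), (2, p2, x3, 2), (2, p2, x3, 20), (2, p2, x3, 4), (6, cs, k2, 1), (6, cs, k2, 14), (6, k1, x2, 1), (6, k1, x2, 14)}
π_{pid, dept, floor} gives {(cs, k2, 6), (eng, mkt, 1), (k1, x2, 6), (p2, x3, 2)} (5 duplicate(s) eliminated).

{(cs, k2, 6), (eng, mkt, 1), (k1, x2, 6), (p2, x3, 2)}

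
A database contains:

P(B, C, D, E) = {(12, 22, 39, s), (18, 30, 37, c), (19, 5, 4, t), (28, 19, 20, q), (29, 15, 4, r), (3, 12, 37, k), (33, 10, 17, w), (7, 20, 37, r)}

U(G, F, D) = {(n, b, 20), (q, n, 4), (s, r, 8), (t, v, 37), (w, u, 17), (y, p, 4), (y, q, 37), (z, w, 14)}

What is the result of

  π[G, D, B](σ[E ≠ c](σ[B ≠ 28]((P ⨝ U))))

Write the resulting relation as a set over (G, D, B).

{(q, 4, 19), (q, 4, 29), (t, 37, 3), (t, 37, 7), (w, 17, 33), (y, 37, 3), (y, 37, 7), (y, 4, 19), (y, 4, 29)}

Natural join on D: {(18, 30, 37, c, t, v), (18, 30, 37, c, y, q), (19, 5, 4, t, q, n), (19, 5, 4, t, y, p), (28, 19, 20, q, n, b), (29, 15, 4, r, q, n), (29, 15, 4, r, y, p), (3, 12, 37, k, t, v), (3, 12, 37, k, y, q), (33, 10, 17, w, w, u), (7, 20, 37, r, t, v), (7, 20, 37, r, y, q)}
Filtering on B ≠ 28 leaves {(18, 30, 37, c, t, v), (18, 30, 37, c, y, q), (19, 5, 4, t, q, n), (19, 5, 4, t, y, p), (29, 15, 4, r, q, n), (29, 15, 4, r, y, p), (3, 12, 37, k, t, v), (3, 12, 37, k, y, q), (33, 10, 17, w, w, u), (7, 20, 37, r, t, v), (7, 20, 37, r, y, q)}.
Filtering on E ≠ c leaves {(19, 5, 4, t, q, n), (19, 5, 4, t, y, p), (29, 15, 4, r, q, n), (29, 15, 4, r, y, p), (3, 12, 37, k, t, v), (3, 12, 37, k, y, q), (33, 10, 17, w, w, u), (7, 20, 37, r, t, v), (7, 20, 37, r, y, q)}.
π_{G, D, B} gives {(q, 4, 19), (q, 4, 29), (t, 37, 3), (t, 37, 7), (w, 17, 33), (y, 37, 3), (y, 37, 7), (y, 4, 19), (y, 4, 29)}.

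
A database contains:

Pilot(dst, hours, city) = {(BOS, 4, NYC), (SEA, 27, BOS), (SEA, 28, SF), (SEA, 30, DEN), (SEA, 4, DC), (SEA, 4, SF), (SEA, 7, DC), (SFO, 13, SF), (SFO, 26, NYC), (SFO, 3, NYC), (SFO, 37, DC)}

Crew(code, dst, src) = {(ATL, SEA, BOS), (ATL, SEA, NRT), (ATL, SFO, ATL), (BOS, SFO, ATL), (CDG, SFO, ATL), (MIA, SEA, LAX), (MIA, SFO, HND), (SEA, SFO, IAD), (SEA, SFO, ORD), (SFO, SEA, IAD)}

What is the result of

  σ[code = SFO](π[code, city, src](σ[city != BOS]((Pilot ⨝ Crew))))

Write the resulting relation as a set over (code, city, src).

{(SFO, DC, IAD), (SFO, DEN, IAD), (SFO, SF, IAD)}

Joining Pilot and Crew on dst yields {(SEA, 27, BOS, ATL, BOS), (SEA, 27, BOS, ATL, NRT), (SEA, 27, BOS, MIA, LAX), (SEA, 27, BOS, SFO, IAD), (SEA, 28, SF, ATL, BOS), (SEA, 28, SF, ATL, NRT), (SEA, 28, SF, MIA, LAX), (SEA, 28, SF, SFO, IAD), (SEA, 30, DEN, ATL, BOS), (SEA, 30, DEN, ATL, NRT), (SEA, 30, DEN, MIA, LAX), (SEA, 30, DEN, SFO, IAD), (SEA, 4, DC, ATL, BOS), (SEA, 4, DC, ATL, NRT), (SEA, 4, DC, MIA, LAX), (SEA, 4, DC, SFO, IAD), (SEA, 4, SF, ATL, BOS), (SEA, 4, SF, ATL, NRT), (SEA, 4, SF, MIA, LAX), (SEA, 4, SF, SFO, IAD), (SEA, 7, DC, ATL, BOS), (SEA, 7, DC, ATL, NRT), (SEA, 7, DC, MIA, LAX), (SEA, 7, DC, SFO, IAD), (SFO, 13, SF, ATL, ATL), (SFO, 13, SF, BOS, ATL), (SFO, 13, SF, CDG, ATL), (SFO, 13, SF, MIA, HND), (SFO, 13, SF, SEA, IAD), (SFO, 13, SF, SEA, ORD), (SFO, 26, NYC, ATL, ATL), (SFO, 26, NYC, BOS, ATL), (SFO, 26, NYC, CDG, ATL), (SFO, 26, NYC, MIA, HND), (SFO, 26, NYC, SEA, IAD), (SFO, 26, NYC, SEA, ORD), (SFO, 3, NYC, ATL, ATL), (SFO, 3, NYC, BOS, ATL), (SFO, 3, NYC, CDG, ATL), (SFO, 3, NYC, MIA, HND), (SFO, 3, NYC, SEA, IAD), (SFO, 3, NYC, SEA, ORD), (SFO, 37, DC, ATL, ATL), (SFO, 37, DC, BOS, ATL), (SFO, 37, DC, CDG, ATL), (SFO, 37, DC, MIA, HND), (SFO, 37, DC, SEA, IAD), (SFO, 37, DC, SEA, ORD)}.
Selection city != BOS: {(SEA, 28, SF, ATL, BOS), (SEA, 28, SF, ATL, NRT), (SEA, 28, SF, MIA, LAX), (SEA, 28, SF, SFO, IAD), (SEA, 30, DEN, ATL, BOS), (SEA, 30, DEN, ATL, NRT), (SEA, 30, DEN, MIA, LAX), (SEA, 30, DEN, SFO, IAD), (SEA, 4, DC, ATL, BOS), (SEA, 4, DC, ATL, NRT), (SEA, 4, DC, MIA, LAX), (SEA, 4, DC, SFO, IAD), (SEA, 4, SF, ATL, BOS), (SEA, 4, SF, ATL, NRT), (SEA, 4, SF, MIA, LAX), (SEA, 4, SF, SFO, IAD), (SEA, 7, DC, ATL, BOS), (SEA, 7, DC, ATL, NRT), (SEA, 7, DC, MIA, LAX), (SEA, 7, DC, SFO, IAD), (SFO, 13, SF, ATL, ATL), (SFO, 13, SF, BOS, ATL), (SFO, 13, SF, CDG, ATL), (SFO, 13, SF, MIA, HND), (SFO, 13, SF, SEA, IAD), (SFO, 13, SF, SEA, ORD), (SFO, 26, NYC, ATL, ATL), (SFO, 26, NYC, BOS, ATL), (SFO, 26, NYC, CDG, ATL), (SFO, 26, NYC, MIA, HND), (SFO, 26, NYC, SEA, IAD), (SFO, 26, NYC, SEA, ORD), (SFO, 3, NYC, ATL, ATL), (SFO, 3, NYC, BOS, ATL), (SFO, 3, NYC, CDG, ATL), (SFO, 3, NYC, MIA, HND), (SFO, 3, NYC, SEA, IAD), (SFO, 3, NYC, SEA, ORD), (SFO, 37, DC, ATL, ATL), (SFO, 37, DC, BOS, ATL), (SFO, 37, DC, CDG, ATL), (SFO, 37, DC, MIA, HND), (SFO, 37, DC, SEA, IAD), (SFO, 37, DC, SEA, ORD)}
π[code, city, src]: project onto (code, city, src) (14 duplicate(s) eliminated) → {(ATL, DC, ATL), (ATL, DC, BOS), (ATL, DC, NRT), (ATL, DEN, BOS), (ATL, DEN, NRT), (ATL, NYC, ATL), (ATL, SF, ATL), (ATL, SF, BOS), (ATL, SF, NRT), (BOS, DC, ATL), (BOS, NYC, ATL), (BOS, SF, ATL), (CDG, DC, ATL), (CDG, NYC, ATL), (CDG, SF, ATL), (MIA, DC, HND), (MIA, DC, LAX), (MIA, DEN, LAX), (MIA, NYC, HND), (MIA, SF, HND), (MIA, SF, LAX), (SEA, DC, IAD), (SEA, DC, ORD), (SEA, NYC, IAD), (SEA, NYC, ORD), (SEA, SF, IAD), (SEA, SF, ORD), (SFO, DC, IAD), (SFO, DEN, IAD), (SFO, SF, IAD)}
Selection code = SFO: {(SFO, DC, IAD), (SFO, DEN, IAD), (SFO, SF, IAD)}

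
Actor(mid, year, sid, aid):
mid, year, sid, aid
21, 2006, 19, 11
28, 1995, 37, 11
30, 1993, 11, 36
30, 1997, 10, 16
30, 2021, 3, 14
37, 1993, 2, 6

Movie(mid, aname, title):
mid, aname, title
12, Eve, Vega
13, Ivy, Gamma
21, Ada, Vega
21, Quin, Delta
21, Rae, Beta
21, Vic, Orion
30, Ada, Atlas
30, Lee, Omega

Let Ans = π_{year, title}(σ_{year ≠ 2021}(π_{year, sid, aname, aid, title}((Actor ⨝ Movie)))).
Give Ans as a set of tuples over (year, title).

Natural join on mid: {(21, 2006, 19, 11, Ada, Vega), (21, 2006, 19, 11, Quin, Delta), (21, 2006, 19, 11, Rae, Beta), (21, 2006, 19, 11, Vic, Orion), (30, 1993, 11, 36, Ada, Atlas), (30, 1993, 11, 36, Lee, Omega), (30, 1997, 10, 16, Ada, Atlas), (30, 1997, 10, 16, Lee, Omega), (30, 2021, 3, 14, Ada, Atlas), (30, 2021, 3, 14, Lee, Omega)}
Projecting to year, sid, aname, aid, title: {(1993, 11, Ada, 36, Atlas), (1993, 11, Lee, 36, Omega), (1997, 10, Ada, 16, Atlas), (1997, 10, Lee, 16, Omega), (2006, 19, Ada, 11, Vega), (2006, 19, Quin, 11, Delta), (2006, 19, Rae, 11, Beta), (2006, 19, Vic, 11, Orion), (2021, 3, Ada, 14, Atlas), (2021, 3, Lee, 14, Omega)}
σ[year ≠ 2021]: keep tuples satisfying year ≠ 2021 → {(1993, 11, Ada, 36, Atlas), (1993, 11, Lee, 36, Omega), (1997, 10, Ada, 16, Atlas), (1997, 10, Lee, 16, Omega), (2006, 19, Ada, 11, Vega), (2006, 19, Quin, 11, Delta), (2006, 19, Rae, 11, Beta), (2006, 19, Vic, 11, Orion)}
Projecting to year, title: {(1993, Atlas), (1993, Omega), (1997, Atlas), (1997, Omega), (2006, Beta), (2006, Delta), (2006, Orion), (2006, Vega)}

{(1993, Atlas), (1993, Omega), (1997, Atlas), (1997, Omega), (2006, Beta), (2006, Delta), (2006, Orion), (2006, Vega)}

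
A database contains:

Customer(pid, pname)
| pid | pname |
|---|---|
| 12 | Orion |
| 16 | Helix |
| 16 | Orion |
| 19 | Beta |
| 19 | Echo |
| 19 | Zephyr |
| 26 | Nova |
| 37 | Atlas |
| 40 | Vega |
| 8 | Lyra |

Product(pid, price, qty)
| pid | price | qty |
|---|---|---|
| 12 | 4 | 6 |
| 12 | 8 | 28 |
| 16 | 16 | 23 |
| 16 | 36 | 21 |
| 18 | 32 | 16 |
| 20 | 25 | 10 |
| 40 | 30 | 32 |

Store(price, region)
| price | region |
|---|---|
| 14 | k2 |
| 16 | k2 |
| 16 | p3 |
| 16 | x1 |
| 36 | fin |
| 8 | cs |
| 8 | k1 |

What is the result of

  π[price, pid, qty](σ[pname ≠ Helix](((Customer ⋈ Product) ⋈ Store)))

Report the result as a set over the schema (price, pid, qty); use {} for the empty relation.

Natural join on pid: {(12, Orion, 4, 6), (12, Orion, 8, 28), (16, Helix, 16, 23), (16, Helix, 36, 21), (16, Orion, 16, 23), (16, Orion, 36, 21), (40, Vega, 30, 32)}
Natural join on price: {(12, Orion, 8, 28, cs), (12, Orion, 8, 28, k1), (16, Helix, 16, 23, k2), (16, Helix, 16, 23, p3), (16, Helix, 16, 23, x1), (16, Helix, 36, 21, fin), (16, Orion, 16, 23, k2), (16, Orion, 16, 23, p3), (16, Orion, 16, 23, x1), (16, Orion, 36, 21, fin)}
Apply σ_{pname ≠ Helix}; surviving tuples: {(12, Orion, 8, 28, cs), (12, Orion, 8, 28, k1), (16, Orion, 16, 23, k2), (16, Orion, 16, 23, p3), (16, Orion, 16, 23, x1), (16, Orion, 36, 21, fin)}
Projecting to price, pid, qty (3 duplicate(s) eliminated): {(16, 16, 23), (36, 16, 21), (8, 12, 28)}

{(16, 16, 23), (36, 16, 21), (8, 12, 28)}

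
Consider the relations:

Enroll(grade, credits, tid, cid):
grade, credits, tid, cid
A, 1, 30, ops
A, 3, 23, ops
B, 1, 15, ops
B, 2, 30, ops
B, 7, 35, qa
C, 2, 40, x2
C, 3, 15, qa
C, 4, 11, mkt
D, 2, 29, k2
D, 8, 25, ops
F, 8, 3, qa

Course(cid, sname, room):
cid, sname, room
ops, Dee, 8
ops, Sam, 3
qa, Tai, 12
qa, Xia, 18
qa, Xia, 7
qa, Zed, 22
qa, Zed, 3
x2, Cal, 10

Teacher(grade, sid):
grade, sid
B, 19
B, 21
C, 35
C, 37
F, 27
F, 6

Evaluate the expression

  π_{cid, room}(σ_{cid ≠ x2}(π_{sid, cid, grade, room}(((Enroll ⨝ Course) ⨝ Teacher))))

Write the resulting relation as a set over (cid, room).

Enroll ⋈ Course (natural join on cid): {(A, 1, 30, ops, Dee, 8), (A, 1, 30, ops, Sam, 3), (A, 3, 23, ops, Dee, 8), (A, 3, 23, ops, Sam, 3), (B, 1, 15, ops, Dee, 8), (B, 1, 15, ops, Sam, 3), (B, 2, 30, ops, Dee, 8), (B, 2, 30, ops, Sam, 3), (B, 7, 35, qa, Tai, 12), (B, 7, 35, qa, Xia, 18), (B, 7, 35, qa, Xia, 7), (B, 7, 35, qa, Zed, 22), (B, 7, 35, qa, Zed, 3), (C, 2, 40, x2, Cal, 10), (C, 3, 15, qa, Tai, 12), (C, 3, 15, qa, Xia, 18), (C, 3, 15, qa, Xia, 7), (C, 3, 15, qa, Zed, 22), (C, 3, 15, qa, Zed, 3), (D, 8, 25, ops, Dee, 8), (D, 8, 25, ops, Sam, 3), (F, 8, 3, qa, Tai, 12), (F, 8, 3, qa, Xia, 18), (F, 8, 3, qa, Xia, 7), (F, 8, 3, qa, Zed, 22), (F, 8, 3, qa, Zed, 3)}
(Enroll ⨝ Course) ⋈ Teacher (natural join on grade): {(B, 1, 15, ops, Dee, 8, 19), (B, 1, 15, ops, Dee, 8, 21), (B, 1, 15, ops, Sam, 3, 19), (B, 1, 15, ops, Sam, 3, 21), (B, 2, 30, ops, Dee, 8, 19), (B, 2, 30, ops, Dee, 8, 21), (B, 2, 30, ops, Sam, 3, 19), (B, 2, 30, ops, Sam, 3, 21), (B, 7, 35, qa, Tai, 12, 19), (B, 7, 35, qa, Tai, 12, 21), (B, 7, 35, qa, Xia, 18, 19), (B, 7, 35, qa, Xia, 18, 21), (B, 7, 35, qa, Xia, 7, 19), (B, 7, 35, qa, Xia, 7, 21), (B, 7, 35, qa, Zed, 22, 19), (B, 7, 35, qa, Zed, 22, 21), (B, 7, 35, qa, Zed, 3, 19), (B, 7, 35, qa, Zed, 3, 21), (C, 2, 40, x2, Cal, 10, 35), (C, 2, 40, x2, Cal, 10, 37), (C, 3, 15, qa, Tai, 12, 35), (C, 3, 15, qa, Tai, 12, 37), (C, 3, 15, qa, Xia, 18, 35), (C, 3, 15, qa, Xia, 18, 37), (C, 3, 15, qa, Xia, 7, 35), (C, 3, 15, qa, Xia, 7, 37), (C, 3, 15, qa, Zed, 22, 35), (C, 3, 15, qa, Zed, 22, 37), (C, 3, 15, qa, Zed, 3, 35), (C, 3, 15, qa, Zed, 3, 37), (F, 8, 3, qa, Tai, 12, 27), (F, 8, 3, qa, Tai, 12, 6), (F, 8, 3, qa, Xia, 18, 27), (F, 8, 3, qa, Xia, 18, 6), (F, 8, 3, qa, Xia, 7, 27), (F, 8, 3, qa, Xia, 7, 6), (F, 8, 3, qa, Zed, 22, 27), (F, 8, 3, qa, Zed, 22, 6), (F, 8, 3, qa, Zed, 3, 27), (F, 8, 3, qa, Zed, 3, 6)}
π[sid, cid, grade, room]: project onto (sid, cid, grade, room) (4 duplicate(s) eliminated) → {(19, ops, B, 3), (19, ops, B, 8), (19, qa, B, 12), (19, qa, B, 18), (19, qa, B, 22), (19, qa, B, 3), (19, qa, B, 7), (21, ops, B, 3), (21, ops, B, 8), (21, qa, B, 12), (21, qa, B, 18), (21, qa, B, 22), (21, qa, B, 3), (21, qa, B, 7), (27, qa, F, 12), (27, qa, F, 18), (27, qa, F, 22), (27, qa, F, 3), (27, qa, F, 7), (35, qa, C, 12), (35, qa, C, 18), (35, qa, C, 22), (35, qa, C, 3), (35, qa, C, 7), (35, x2, C, 10), (37, qa, C, 12), (37, qa, C, 18), (37, qa, C, 22), (37, qa, C, 3), (37, qa, C, 7), (37, x2, C, 10), (6, qa, F, 12), (6, qa, F, 18), (6, qa, F, 22), (6, qa, F, 3), (6, qa, F, 7)}
σ[cid ≠ x2]: keep tuples satisfying cid ≠ x2 → {(19, ops, B, 3), (19, ops, B, 8), (19, qa, B, 12), (19, qa, B, 18), (19, qa, B, 22), (19, qa, B, 3), (19, qa, B, 7), (21, ops, B, 3), (21, ops, B, 8), (21, qa, B, 12), (21, qa, B, 18), (21, qa, B, 22), (21, qa, B, 3), (21, qa, B, 7), (27, qa, F, 12), (27, qa, F, 18), (27, qa, F, 22), (27, qa, F, 3), (27, qa, F, 7), (35, qa, C, 12), (35, qa, C, 18), (35, qa, C, 22), (35, qa, C, 3), (35, qa, C, 7), (37, qa, C, 12), (37, qa, C, 18), (37, qa, C, 22), (37, qa, C, 3), (37, qa, C, 7), (6, qa, F, 12), (6, qa, F, 18), (6, qa, F, 22), (6, qa, F, 3), (6, qa, F, 7)}
π[cid, room]: project onto (cid, room) (27 duplicate(s) eliminated) → {(ops, 3), (ops, 8), (qa, 12), (qa, 18), (qa, 22), (qa, 3), (qa, 7)}

{(ops, 3), (ops, 8), (qa, 12), (qa, 18), (qa, 22), (qa, 3), (qa, 7)}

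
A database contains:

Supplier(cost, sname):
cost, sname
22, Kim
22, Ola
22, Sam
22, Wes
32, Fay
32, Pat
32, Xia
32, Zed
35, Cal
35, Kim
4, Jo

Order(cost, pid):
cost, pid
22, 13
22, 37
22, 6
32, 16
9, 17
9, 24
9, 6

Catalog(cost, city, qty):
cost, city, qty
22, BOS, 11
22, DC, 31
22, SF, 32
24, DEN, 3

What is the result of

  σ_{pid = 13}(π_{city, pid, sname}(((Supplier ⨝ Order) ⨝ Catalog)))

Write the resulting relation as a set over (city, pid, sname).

{(BOS, 13, Kim), (BOS, 13, Ola), (BOS, 13, Sam), (BOS, 13, Wes), (DC, 13, Kim), (DC, 13, Ola), (DC, 13, Sam), (DC, 13, Wes), (SF, 13, Kim), (SF, 13, Ola), (SF, 13, Sam), (SF, 13, Wes)}

Joining Supplier and Order on cost yields {(22, Kim, 13), (22, Kim, 37), (22, Kim, 6), (22, Ola, 13), (22, Ola, 37), (22, Ola, 6), (22, Sam, 13), (22, Sam, 37), (22, Sam, 6), (22, Wes, 13), (22, Wes, 37), (22, Wes, 6), (32, Fay, 16), (32, Pat, 16), (32, Xia, 16), (32, Zed, 16)}.
Joining (Supplier ⨝ Order) and Catalog on cost yields {(22, Kim, 13, BOS, 11), (22, Kim, 13, DC, 31), (22, Kim, 13, SF, 32), (22, Kim, 37, BOS, 11), (22, Kim, 37, DC, 31), (22, Kim, 37, SF, 32), (22, Kim, 6, BOS, 11), (22, Kim, 6, DC, 31), (22, Kim, 6, SF, 32), (22, Ola, 13, BOS, 11), (22, Ola, 13, DC, 31), (22, Ola, 13, SF, 32), (22, Ola, 37, BOS, 11), (22, Ola, 37, DC, 31), (22, Ola, 37, SF, 32), (22, Ola, 6, BOS, 11), (22, Ola, 6, DC, 31), (22, Ola, 6, SF, 32), (22, Sam, 13, BOS, 11), (22, Sam, 13, DC, 31), (22, Sam, 13, SF, 32), (22, Sam, 37, BOS, 11), (22, Sam, 37, DC, 31), (22, Sam, 37, SF, 32), (22, Sam, 6, BOS, 11), (22, Sam, 6, DC, 31), (22, Sam, 6, SF, 32), (22, Wes, 13, BOS, 11), (22, Wes, 13, DC, 31), (22, Wes, 13, SF, 32), (22, Wes, 37, BOS, 11), (22, Wes, 37, DC, 31), (22, Wes, 37, SF, 32), (22, Wes, 6, BOS, 11), (22, Wes, 6, DC, 31), (22, Wes, 6, SF, 32)}.
Projecting to city, pid, sname: {(BOS, 13, Kim), (BOS, 13, Ola), (BOS, 13, Sam), (BOS, 13, Wes), (BOS, 37, Kim), (BOS, 37, Ola), (BOS, 37, Sam), (BOS, 37, Wes), (BOS, 6, Kim), (BOS, 6, Ola), (BOS, 6, Sam), (BOS, 6, Wes), (DC, 13, Kim), (DC, 13, Ola), (DC, 13, Sam), (DC, 13, Wes), (DC, 37, Kim), (DC, 37, Ola), (DC, 37, Sam), (DC, 37, Wes), (DC, 6, Kim), (DC, 6, Ola), (DC, 6, Sam), (DC, 6, Wes), (SF, 13, Kim), (SF, 13, Ola), (SF, 13, Sam), (SF, 13, Wes), (SF, 37, Kim), (SF, 37, Ola), (SF, 37, Sam), (SF, 37, Wes), (SF, 6, Kim), (SF, 6, Ola), (SF, 6, Sam), (SF, 6, Wes)}
Filtering on pid = 13 leaves {(BOS, 13, Kim), (BOS, 13, Ola), (BOS, 13, Sam), (BOS, 13, Wes), (DC, 13, Kim), (DC, 13, Ola), (DC, 13, Sam), (DC, 13, Wes), (SF, 13, Kim), (SF, 13, Ola), (SF, 13, Sam), (SF, 13, Wes)}.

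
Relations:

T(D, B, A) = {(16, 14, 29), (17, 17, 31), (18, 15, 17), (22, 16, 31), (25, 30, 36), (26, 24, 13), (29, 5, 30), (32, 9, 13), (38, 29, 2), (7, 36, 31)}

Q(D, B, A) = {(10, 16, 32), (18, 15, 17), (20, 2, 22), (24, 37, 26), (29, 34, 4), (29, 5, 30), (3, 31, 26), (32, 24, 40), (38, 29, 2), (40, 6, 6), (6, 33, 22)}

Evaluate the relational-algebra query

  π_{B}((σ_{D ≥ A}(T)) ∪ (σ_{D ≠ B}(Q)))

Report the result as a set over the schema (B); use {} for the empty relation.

Filtering on D ≥ A leaves {(18, 15, 17), (26, 24, 13), (32, 9, 13), (38, 29, 2)}.
Filtering on D ≠ B leaves {(10, 16, 32), (18, 15, 17), (20, 2, 22), (24, 37, 26), (29, 34, 4), (29, 5, 30), (3, 31, 26), (32, 24, 40), (38, 29, 2), (40, 6, 6), (6, 33, 22)}.
Set union of the two operands is {(10, 16, 32), (18, 15, 17), (20, 2, 22), (24, 37, 26), (26, 24, 13), (29, 34, 4), (29, 5, 30), (3, 31, 26), (32, 24, 40), (32, 9, 13), (38, 29, 2), (40, 6, 6), (6, 33, 22)}.
π[B]: project onto (B) (1 duplicate(s) eliminated) → {15, 16, 2, 24, 29, 31, 33, 34, 37, 5, 6, 9}

{15, 16, 2, 24, 29, 31, 33, 34, 37, 5, 6, 9}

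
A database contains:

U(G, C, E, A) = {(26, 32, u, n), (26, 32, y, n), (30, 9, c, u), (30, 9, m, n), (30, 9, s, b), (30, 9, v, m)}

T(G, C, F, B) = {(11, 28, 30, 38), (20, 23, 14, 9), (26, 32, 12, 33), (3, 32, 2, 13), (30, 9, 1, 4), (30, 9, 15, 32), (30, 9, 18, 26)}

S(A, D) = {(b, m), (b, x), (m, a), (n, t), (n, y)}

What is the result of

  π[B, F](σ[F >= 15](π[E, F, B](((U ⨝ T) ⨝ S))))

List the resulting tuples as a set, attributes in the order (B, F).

{(26, 18), (32, 15)}

Natural join on G, C: {(26, 32, u, n, 12, 33), (26, 32, y, n, 12, 33), (30, 9, c, u, 1, 4), (30, 9, c, u, 15, 32), (30, 9, c, u, 18, 26), (30, 9, m, n, 1, 4), (30, 9, m, n, 15, 32), (30, 9, m, n, 18, 26), (30, 9, s, b, 1, 4), (30, 9, s, b, 15, 32), (30, 9, s, b, 18, 26), (30, 9, v, m, 1, 4), (30, 9, v, m, 15, 32), (30, 9, v, m, 18, 26)}
Natural join on A: {(26, 32, u, n, 12, 33, t), (26, 32, u, n, 12, 33, y), (26, 32, y, n, 12, 33, t), (26, 32, y, n, 12, 33, y), (30, 9, m, n, 1, 4, t), (30, 9, m, n, 1, 4, y), (30, 9, m, n, 15, 32, t), (30, 9, m, n, 15, 32, y), (30, 9, m, n, 18, 26, t), (30, 9, m, n, 18, 26, y), (30, 9, s, b, 1, 4, m), (30, 9, s, b, 1, 4, x), (30, 9, s, b, 15, 32, m), (30, 9, s, b, 15, 32, x), (30, 9, s, b, 18, 26, m), (30, 9, s, b, 18, 26, x), (30, 9, v, m, 1, 4, a), (30, 9, v, m, 15, 32, a), (30, 9, v, m, 18, 26, a)}
Projecting to E, F, B (8 duplicate(s) eliminated): {(m, 1, 4), (m, 15, 32), (m, 18, 26), (s, 1, 4), (s, 15, 32), (s, 18, 26), (u, 12, 33), (v, 1, 4), (v, 15, 32), (v, 18, 26), (y, 12, 33)}
Selection F >= 15: {(m, 15, 32), (m, 18, 26), (s, 15, 32), (s, 18, 26), (v, 15, 32), (v, 18, 26)}
Projecting to B, F (4 duplicate(s) eliminated): {(26, 18), (32, 15)}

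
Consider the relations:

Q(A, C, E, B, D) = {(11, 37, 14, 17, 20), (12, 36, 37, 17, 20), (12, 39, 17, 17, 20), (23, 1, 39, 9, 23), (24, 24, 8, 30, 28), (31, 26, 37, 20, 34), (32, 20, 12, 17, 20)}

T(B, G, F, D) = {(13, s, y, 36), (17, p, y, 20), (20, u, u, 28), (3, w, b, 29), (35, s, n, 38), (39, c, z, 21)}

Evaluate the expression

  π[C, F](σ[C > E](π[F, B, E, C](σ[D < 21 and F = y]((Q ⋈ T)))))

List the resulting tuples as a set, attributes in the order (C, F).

{(20, y), (37, y), (39, y)}

Q ⋈ T (natural join on B, D): {(11, 37, 14, 17, 20, p, y), (12, 36, 37, 17, 20, p, y), (12, 39, 17, 17, 20, p, y), (32, 20, 12, 17, 20, p, y)}
Filtering on D < 21 and F = y leaves {(11, 37, 14, 17, 20, p, y), (12, 36, 37, 17, 20, p, y), (12, 39, 17, 17, 20, p, y), (32, 20, 12, 17, 20, p, y)}.
π[F, B, E, C]: project onto (F, B, E, C) → {(y, 17, 12, 20), (y, 17, 14, 37), (y, 17, 17, 39), (y, 17, 37, 36)}
Filtering on C > E leaves {(y, 17, 12, 20), (y, 17, 14, 37), (y, 17, 17, 39)}.
π[C, F]: project onto (C, F) → {(20, y), (37, y), (39, y)}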